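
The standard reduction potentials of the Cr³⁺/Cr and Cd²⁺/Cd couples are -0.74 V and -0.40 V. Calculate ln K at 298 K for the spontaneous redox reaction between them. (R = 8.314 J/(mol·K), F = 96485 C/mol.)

E°_cell = -0.40 − (-0.74) = 0.34 V, with n = 6 electrons transferred.
At equilibrium E = 0, so the Nernst equation gives ln K = nFE°/RT = (6)(96485)(0.34)/((8.314)(298)) = 79.44.

ln K = 79.4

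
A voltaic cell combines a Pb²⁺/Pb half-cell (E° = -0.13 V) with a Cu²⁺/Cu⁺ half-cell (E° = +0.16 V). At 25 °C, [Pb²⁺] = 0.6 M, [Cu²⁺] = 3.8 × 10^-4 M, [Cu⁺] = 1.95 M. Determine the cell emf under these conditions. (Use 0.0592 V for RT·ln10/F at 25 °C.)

The Cu²⁺/Cu⁺ couple has the higher reduction potential and acts as the cathode, so E°_cell = +0.16 − (-0.13) = 0.29 V.
Balancing electrons gives n = 2; the reaction quotient is Q = [Pb²⁺]·[Cu⁺]^2/[Cu²⁺]^2 = 1.58 × 10^7.
At 25 °C, E = E° − (0.0592/n) log Q = 0.29 − (0.0592/2)(7.199) = 0.290 − 0.213 = 0.077 V.

0.077 V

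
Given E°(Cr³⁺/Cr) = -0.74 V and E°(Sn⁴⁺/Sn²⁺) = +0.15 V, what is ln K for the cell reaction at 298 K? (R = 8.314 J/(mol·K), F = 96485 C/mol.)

E°_cell = +0.15 − (-0.74) = 0.89 V, with n = 6 electrons transferred.
At equilibrium E = 0, so the Nernst equation gives ln K = nFE°/RT = (6)(96485)(0.89)/((8.314)(298)) = 207.96.

ln K = 208.0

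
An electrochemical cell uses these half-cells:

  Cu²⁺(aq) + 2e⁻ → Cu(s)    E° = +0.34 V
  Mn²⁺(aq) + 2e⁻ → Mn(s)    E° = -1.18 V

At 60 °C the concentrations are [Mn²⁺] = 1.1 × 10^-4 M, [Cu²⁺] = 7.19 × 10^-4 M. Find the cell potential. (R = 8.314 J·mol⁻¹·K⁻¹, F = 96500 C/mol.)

1.55 V

The Cu²⁺/Cu couple has the higher reduction potential and acts as the cathode, so E°_cell = +0.34 − (-1.18) = 1.52 V.
Balancing electrons gives n = 2; the reaction quotient is Q = [Mn²⁺]/[Cu²⁺] = 0.153.
E = E° − (RT/nF) ln Q = 1.52 − (8.314×333)/(2×96500) × (-1.877) = 1.520 + 0.027 = 1.547 V.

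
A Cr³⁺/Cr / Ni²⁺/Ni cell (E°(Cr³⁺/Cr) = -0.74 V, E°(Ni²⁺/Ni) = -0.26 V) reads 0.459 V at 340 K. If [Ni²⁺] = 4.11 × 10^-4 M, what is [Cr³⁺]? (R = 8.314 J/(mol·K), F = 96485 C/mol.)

From the Nernst equation, ln Q = nF(E° − E)/RT = 6×96485×(0.48 − 0.459)/(8.314×340) = 4.301, so Q = 73.8.
With Q = [Cr³⁺]^2/[Ni²⁺]^3 and the known concentrations, [Cr³⁺]^2 in the numerator gives [Cr³⁺] = 7.2 × 10^-5 M.

7.2 × 10^-5 M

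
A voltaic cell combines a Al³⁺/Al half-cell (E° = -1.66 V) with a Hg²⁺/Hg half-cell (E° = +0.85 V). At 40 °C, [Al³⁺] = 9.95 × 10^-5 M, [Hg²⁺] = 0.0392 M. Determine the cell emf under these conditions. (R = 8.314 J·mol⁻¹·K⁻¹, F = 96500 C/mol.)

2.55 V

The Hg²⁺/Hg couple has the higher reduction potential and acts as the cathode, so E°_cell = +0.85 − (-1.66) = 2.51 V.
Balancing electrons gives n = 6; the reaction quotient is Q = [Al³⁺]^2/[Hg²⁺]^3 = 1.64 × 10^-4.
E = E° − (RT/nF) ln Q = 2.51 − (8.314×313)/(6×96500) × (-8.713) = 2.510 + 0.039 = 2.549 V.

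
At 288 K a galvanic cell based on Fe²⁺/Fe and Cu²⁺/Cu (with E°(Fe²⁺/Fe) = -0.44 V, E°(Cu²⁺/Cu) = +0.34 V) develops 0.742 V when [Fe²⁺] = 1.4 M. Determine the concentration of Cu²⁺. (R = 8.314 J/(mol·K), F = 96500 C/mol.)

From the Nernst equation, ln Q = nF(E° − E)/RT = 2×96500×(0.78 − 0.742)/(8.314×288) = 3.063, so Q = 21.4.
With Q = [Fe²⁺]/[Cu²⁺] and the known concentrations, [Cu²⁺] in the denominator gives [Cu²⁺] = 0.065 M.

0.065 M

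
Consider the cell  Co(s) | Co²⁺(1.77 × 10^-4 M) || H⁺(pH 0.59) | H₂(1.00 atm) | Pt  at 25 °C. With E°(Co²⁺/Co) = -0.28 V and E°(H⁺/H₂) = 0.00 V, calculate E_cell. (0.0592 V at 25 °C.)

0.36 V

The hydrogen couple is the cathode, so E°_cell = 0.28 V; n = 2.
[H⁺] = 10^(−0.59) = 0.26 M, and Q = [Co²⁺]·P(H₂) / [H⁺]^2 = 0.00268.
E = E° − (0.0592/2) log Q = 0.28 − (0.0592/2)(-2.572) = 0.356 V.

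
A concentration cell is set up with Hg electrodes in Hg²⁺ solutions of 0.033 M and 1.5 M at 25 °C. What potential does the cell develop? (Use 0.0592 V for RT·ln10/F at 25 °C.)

0.049 V

Both half-cells are Hg²⁺/Hg, so E°_cell = 0. The concentrated side is the cathode; the cell reaction moves Hg²⁺ from high to low concentration with n = 2.
Q = [Hg²⁺]_dilute/[Hg²⁺]_conc = 0.033/1.5 = 0.0220.
E = 0 − (0.0592/2) log Q = −(0.0592/2)(-1.658) = 0.0491 V.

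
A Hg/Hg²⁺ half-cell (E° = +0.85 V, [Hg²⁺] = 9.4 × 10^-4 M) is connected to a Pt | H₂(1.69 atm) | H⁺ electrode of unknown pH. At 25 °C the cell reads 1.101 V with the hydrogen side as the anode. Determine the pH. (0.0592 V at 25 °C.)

E°_cell = 0.85 V and n = 2.
log Q = n(E° − E)/0.0592 = 2×(0.85 − 1.101)/0.0592 = -8.480.
With Q = [H⁺]^2 / ([Hg²⁺]·P(H₂)), solving for [H⁺] gives log[H⁺] = -5.639, so pH = 5.64.

pH = 5.64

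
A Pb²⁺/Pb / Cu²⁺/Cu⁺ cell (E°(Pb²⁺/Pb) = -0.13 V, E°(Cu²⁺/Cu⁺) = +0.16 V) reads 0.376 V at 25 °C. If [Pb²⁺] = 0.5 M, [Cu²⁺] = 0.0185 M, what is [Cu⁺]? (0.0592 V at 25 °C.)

9.2 × 10^-4 M

From the Nernst equation, log Q = n(E° − E)/0.0592 = 2(0.29 − 0.376)/0.0592 = -2.905, so Q = 0.00124.
With Q = [Pb²⁺]·[Cu⁺]^2/[Cu²⁺]^2 and the known concentrations, [Cu⁺]^2 in the numerator gives [Cu⁺] = 9.2 × 10^-4 M.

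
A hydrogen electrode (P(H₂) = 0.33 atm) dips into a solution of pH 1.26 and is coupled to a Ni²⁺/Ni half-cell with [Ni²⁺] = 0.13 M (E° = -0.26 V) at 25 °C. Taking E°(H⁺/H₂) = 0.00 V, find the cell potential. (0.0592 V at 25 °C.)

0.23 V

The hydrogen couple is the cathode, so E°_cell = 0.26 V; n = 2.
[H⁺] = 10^(−1.26) = 0.055 M, and Q = [Ni²⁺]·P(H₂) / [H⁺]^2 = 14.2.
E = E° − (0.0592/2) log Q = 0.26 − (0.0592/2)(1.152) = 0.226 V.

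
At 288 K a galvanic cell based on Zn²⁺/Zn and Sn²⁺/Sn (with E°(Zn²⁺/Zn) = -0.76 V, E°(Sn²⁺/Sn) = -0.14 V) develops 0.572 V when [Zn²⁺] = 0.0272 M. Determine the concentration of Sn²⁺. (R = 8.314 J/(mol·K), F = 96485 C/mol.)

From the Nernst equation, ln Q = nF(E° − E)/RT = 2×96485×(0.62 − 0.572)/(8.314×288) = 3.868, so Q = 47.9.
With Q = [Zn²⁺]/[Sn²⁺] and the known concentrations, [Sn²⁺] in the denominator gives [Sn²⁺] = 5.7 × 10^-4 M.

5.7 × 10^-4 M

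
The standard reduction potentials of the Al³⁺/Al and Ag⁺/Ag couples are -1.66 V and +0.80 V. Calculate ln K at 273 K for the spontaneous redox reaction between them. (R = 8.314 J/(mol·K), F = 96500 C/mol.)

E°_cell = +0.80 − (-1.66) = 2.46 V, with n = 3 electrons transferred.
At equilibrium E = 0, so the Nernst equation gives ln K = nFE°/RT = (3)(96500)(2.46)/((8.314)(273)) = 313.77.

ln K = 313.8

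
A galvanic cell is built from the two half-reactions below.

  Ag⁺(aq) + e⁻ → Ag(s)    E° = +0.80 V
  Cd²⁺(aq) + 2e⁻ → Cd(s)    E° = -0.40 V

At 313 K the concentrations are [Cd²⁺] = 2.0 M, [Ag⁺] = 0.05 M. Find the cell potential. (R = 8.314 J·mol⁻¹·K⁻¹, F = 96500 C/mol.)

The Ag⁺/Ag couple has the higher reduction potential and acts as the cathode, so E°_cell = +0.80 − (-0.40) = 1.20 V.
Balancing electrons gives n = 2; the reaction quotient is Q = [Cd²⁺]/[Ag⁺]^2 = 800.
E = E° − (RT/nF) ln Q = 1.20 − (8.314×313)/(2×96500) × (6.685) = 1.200 − 0.090 = 1.110 V.

1.11 V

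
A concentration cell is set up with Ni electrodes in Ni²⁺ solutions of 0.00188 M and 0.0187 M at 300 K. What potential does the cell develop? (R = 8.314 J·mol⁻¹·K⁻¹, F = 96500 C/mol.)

0.030 V

Both half-cells are Ni²⁺/Ni, so E°_cell = 0. The concentrated side is the cathode; the cell reaction moves Ni²⁺ from high to low concentration with n = 2.
Q = [Ni²⁺]_dilute/[Ni²⁺]_conc = 0.00188/0.0187 = 0.101.
E = 0 − (RT/nF) ln Q = −((8.314×300)/(2×96500))(-2.297) = 0.0297 V.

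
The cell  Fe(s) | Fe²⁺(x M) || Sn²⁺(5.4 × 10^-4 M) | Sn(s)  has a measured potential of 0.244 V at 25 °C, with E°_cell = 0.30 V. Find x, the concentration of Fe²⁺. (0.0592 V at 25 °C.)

From the Nernst equation, log Q = n(E° − E)/0.0592 = 2(0.30 − 0.244)/0.0592 = 1.892, so Q = 78.0.
With Q = [Fe²⁺]/[Sn²⁺] and the known concentrations, [Fe²⁺] in the numerator gives [Fe²⁺] = 0.042 M.

0.042 M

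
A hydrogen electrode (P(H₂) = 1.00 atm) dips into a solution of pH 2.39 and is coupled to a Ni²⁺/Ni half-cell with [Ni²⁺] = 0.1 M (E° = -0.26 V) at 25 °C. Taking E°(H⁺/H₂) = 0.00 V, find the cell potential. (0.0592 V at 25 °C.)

The hydrogen couple is the cathode, so E°_cell = 0.26 V; n = 2.
[H⁺] = 10^(−2.39) = 0.0041 M, and Q = [Ni²⁺]·P(H₂) / [H⁺]^2 = 6030.
E = E° − (0.0592/2) log Q = 0.26 − (0.0592/2)(3.780) = 0.148 V.

0.15 V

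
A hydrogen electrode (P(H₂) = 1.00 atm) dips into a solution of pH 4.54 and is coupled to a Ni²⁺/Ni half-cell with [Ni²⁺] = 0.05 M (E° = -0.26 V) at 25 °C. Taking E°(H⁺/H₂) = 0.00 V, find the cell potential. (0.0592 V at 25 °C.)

0.030 V

The hydrogen couple is the cathode, so E°_cell = 0.26 V; n = 2.
[H⁺] = 10^(−4.54) = 2.9 × 10^-5 M, and Q = [Ni²⁺]·P(H₂) / [H⁺]^2 = 6.01 × 10^7.
E = E° − (0.0592/2) log Q = 0.26 − (0.0592/2)(7.779) = 0.030 V.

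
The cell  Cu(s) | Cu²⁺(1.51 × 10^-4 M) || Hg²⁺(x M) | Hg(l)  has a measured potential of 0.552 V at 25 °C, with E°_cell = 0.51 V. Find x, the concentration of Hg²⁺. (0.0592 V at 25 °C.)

0.004 M

From the Nernst equation, log Q = n(E° − E)/0.0592 = 2(0.51 − 0.552)/0.0592 = -1.419, so Q = 0.0381.
With Q = [Cu²⁺]/[Hg²⁺] and the known concentrations, [Hg²⁺] in the denominator gives [Hg²⁺] = 0.004 M.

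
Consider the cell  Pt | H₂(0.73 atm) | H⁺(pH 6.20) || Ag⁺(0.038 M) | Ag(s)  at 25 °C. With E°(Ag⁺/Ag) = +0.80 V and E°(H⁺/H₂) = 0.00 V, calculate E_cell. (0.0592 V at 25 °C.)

The Ag⁺/Ag couple is the cathode, so E°_cell = 0.80 V; n = 2.
[H⁺] = 10^(−6.20) = 6.3 × 10^-7 M, and Q = [H⁺]^2 / ([Ag⁺]^2·P(H₂)) = 3.78 × 10^-10.
E = E° − (0.0592/2) log Q = 0.80 − (0.0592/2)(-9.423) = 1.079 V.

1.08 V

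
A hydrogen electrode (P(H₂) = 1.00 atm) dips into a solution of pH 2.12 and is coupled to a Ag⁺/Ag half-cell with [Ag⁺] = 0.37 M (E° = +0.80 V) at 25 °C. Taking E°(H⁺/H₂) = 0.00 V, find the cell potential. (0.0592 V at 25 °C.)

0.90 V

The Ag⁺/Ag couple is the cathode, so E°_cell = 0.80 V; n = 2.
[H⁺] = 10^(−2.12) = 0.0076 M, and Q = [H⁺]^2 / ([Ag⁺]^2·P(H₂)) = 4.2 × 10^-4.
E = E° − (0.0592/2) log Q = 0.80 − (0.0592/2)(-3.376) = 0.900 V.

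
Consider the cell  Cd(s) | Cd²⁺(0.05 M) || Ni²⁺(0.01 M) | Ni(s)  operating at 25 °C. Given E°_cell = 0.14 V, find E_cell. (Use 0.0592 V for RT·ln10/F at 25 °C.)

Balancing electrons gives n = 2; the reaction quotient is Q = [Cd²⁺]/[Ni²⁺] = 5.00.
At 25 °C, E = E° − (0.0592/n) log Q = 0.14 − (0.0592/2)(0.699) = 0.140 − 0.021 = 0.119 V.

0.119 V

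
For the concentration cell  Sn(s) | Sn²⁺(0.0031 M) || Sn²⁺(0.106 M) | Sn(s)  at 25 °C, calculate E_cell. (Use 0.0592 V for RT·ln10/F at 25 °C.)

Both half-cells are Sn²⁺/Sn, so E°_cell = 0. The concentrated side is the cathode; the cell reaction moves Sn²⁺ from high to low concentration with n = 2.
Q = [Sn²⁺]_dilute/[Sn²⁺]_conc = 0.0031/0.106 = 0.0292.
E = 0 − (0.0592/2) log Q = −(0.0592/2)(-1.534) = 0.0454 V.

0.045 V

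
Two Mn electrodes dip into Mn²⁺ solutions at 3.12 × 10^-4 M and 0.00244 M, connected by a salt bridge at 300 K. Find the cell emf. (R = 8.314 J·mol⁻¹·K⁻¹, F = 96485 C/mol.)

0.027 V

Both half-cells are Mn²⁺/Mn, so E°_cell = 0. The concentrated side is the cathode; the cell reaction moves Mn²⁺ from high to low concentration with n = 2.
Q = [Mn²⁺]_dilute/[Mn²⁺]_conc = 3.12 × 10^-4/0.00244 = 0.128.
E = 0 − (RT/nF) ln Q = −((8.314×300)/(2×96485))(-2.057) = 0.0266 V.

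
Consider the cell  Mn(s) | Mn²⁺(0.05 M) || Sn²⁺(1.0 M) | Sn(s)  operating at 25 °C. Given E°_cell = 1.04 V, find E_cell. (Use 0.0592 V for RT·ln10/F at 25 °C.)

1.08 V

Balancing electrons gives n = 2; the reaction quotient is Q = [Mn²⁺]/[Sn²⁺] = 0.0500.
At 25 °C, E = E° − (0.0592/n) log Q = 1.04 − (0.0592/2)(-1.301) = 1.040 + 0.039 = 1.079 V.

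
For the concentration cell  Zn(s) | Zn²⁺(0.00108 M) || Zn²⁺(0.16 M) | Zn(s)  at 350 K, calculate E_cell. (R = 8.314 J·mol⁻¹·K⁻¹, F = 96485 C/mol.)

Both half-cells are Zn²⁺/Zn, so E°_cell = 0. The concentrated side is the cathode; the cell reaction moves Zn²⁺ from high to low concentration with n = 2.
Q = [Zn²⁺]_dilute/[Zn²⁺]_conc = 0.00108/0.16 = 0.00675.
E = 0 − (RT/nF) ln Q = −((8.314×350)/(2×96485))(-4.998) = 0.0754 V.

0.075 V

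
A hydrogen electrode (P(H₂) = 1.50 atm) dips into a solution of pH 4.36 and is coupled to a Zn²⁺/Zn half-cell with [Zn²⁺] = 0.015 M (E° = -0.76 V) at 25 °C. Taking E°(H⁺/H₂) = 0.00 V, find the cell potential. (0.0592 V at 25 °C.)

The hydrogen couple is the cathode, so E°_cell = 0.76 V; n = 2.
[H⁺] = 10^(−4.36) = 4.4 × 10^-5 M, and Q = [Zn²⁺]·P(H₂) / [H⁺]^2 = 1.18 × 10^7.
E = E° − (0.0592/2) log Q = 0.76 − (0.0592/2)(7.072) = 0.551 V.

0.55 V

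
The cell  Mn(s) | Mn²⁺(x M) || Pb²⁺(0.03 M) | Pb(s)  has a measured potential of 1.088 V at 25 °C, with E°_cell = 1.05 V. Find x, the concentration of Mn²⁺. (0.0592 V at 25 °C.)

From the Nernst equation, log Q = n(E° − E)/0.0592 = 2(1.05 − 1.088)/0.0592 = -1.284, so Q = 0.0520.
With Q = [Mn²⁺]/[Pb²⁺] and the known concentrations, [Mn²⁺] in the numerator gives [Mn²⁺] = 0.0016 M.

0.0016 M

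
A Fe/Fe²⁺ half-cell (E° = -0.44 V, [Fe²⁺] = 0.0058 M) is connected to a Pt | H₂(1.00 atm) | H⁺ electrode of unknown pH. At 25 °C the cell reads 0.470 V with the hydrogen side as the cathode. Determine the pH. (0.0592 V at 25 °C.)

pH = 0.61

E°_cell = 0.44 V and n = 2.
log Q = n(E° − E)/0.0592 = 2×(0.44 − 0.470)/0.0592 = -1.014.
With Q = [Fe²⁺]·P(H₂) / [H⁺]^2, solving for [H⁺] gives log[H⁺] = -0.612, so pH = 0.61.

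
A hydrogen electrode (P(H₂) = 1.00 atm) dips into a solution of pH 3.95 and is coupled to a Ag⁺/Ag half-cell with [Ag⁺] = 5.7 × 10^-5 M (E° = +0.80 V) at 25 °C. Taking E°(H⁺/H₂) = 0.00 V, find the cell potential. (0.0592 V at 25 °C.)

The Ag⁺/Ag couple is the cathode, so E°_cell = 0.80 V; n = 2.
[H⁺] = 10^(−3.95) = 1.1 × 10^-4 M, and Q = [H⁺]^2 / ([Ag⁺]^2·P(H₂)) = 3.87.
E = E° − (0.0592/2) log Q = 0.80 − (0.0592/2)(0.588) = 0.783 V.

0.78 V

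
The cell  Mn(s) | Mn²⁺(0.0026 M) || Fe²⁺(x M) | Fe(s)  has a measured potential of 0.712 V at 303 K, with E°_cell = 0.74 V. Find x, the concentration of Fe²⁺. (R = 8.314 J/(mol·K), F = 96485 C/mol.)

From the Nernst equation, ln Q = nF(E° − E)/RT = 2×96485×(0.74 − 0.712)/(8.314×303) = 2.145, so Q = 8.54.
With Q = [Mn²⁺]/[Fe²⁺] and the known concentrations, [Fe²⁺] in the denominator gives [Fe²⁺] = 3 × 10^-4 M.

3 × 10^-4 M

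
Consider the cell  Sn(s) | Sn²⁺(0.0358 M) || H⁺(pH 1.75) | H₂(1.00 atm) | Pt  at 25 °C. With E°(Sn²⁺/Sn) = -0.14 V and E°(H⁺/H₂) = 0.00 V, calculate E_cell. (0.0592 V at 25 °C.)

0.079 V

The hydrogen couple is the cathode, so E°_cell = 0.14 V; n = 2.
[H⁺] = 10^(−1.75) = 0.018 M, and Q = [Sn²⁺]·P(H₂) / [H⁺]^2 = 113.
E = E° − (0.0592/2) log Q = 0.14 − (0.0592/2)(2.054) = 0.079 V.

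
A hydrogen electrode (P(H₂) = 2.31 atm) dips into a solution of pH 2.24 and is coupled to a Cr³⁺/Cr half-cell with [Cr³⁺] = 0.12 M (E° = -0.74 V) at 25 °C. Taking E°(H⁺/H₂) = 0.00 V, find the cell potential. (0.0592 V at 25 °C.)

0.61 V

The hydrogen couple is the cathode, so E°_cell = 0.74 V; n = 6.
[H⁺] = 10^(−2.24) = 0.0058 M, and Q = [Cr³⁺]^2·P(H₂)^3 / [H⁺]^6 = 4.89 × 10^12.
E = E° − (0.0592/6) log Q = 0.74 − (0.0592/6)(12.689) = 0.615 V.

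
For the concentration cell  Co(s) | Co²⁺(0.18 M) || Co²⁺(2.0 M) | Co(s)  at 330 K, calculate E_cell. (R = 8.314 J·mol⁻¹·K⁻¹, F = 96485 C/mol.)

0.034 V

Both half-cells are Co²⁺/Co, so E°_cell = 0. The concentrated side is the cathode; the cell reaction moves Co²⁺ from high to low concentration with n = 2.
Q = [Co²⁺]_dilute/[Co²⁺]_conc = 0.18/2.0 = 0.0900.
E = 0 − (RT/nF) ln Q = −((8.314×330)/(2×96485))(-2.408) = 0.0342 V.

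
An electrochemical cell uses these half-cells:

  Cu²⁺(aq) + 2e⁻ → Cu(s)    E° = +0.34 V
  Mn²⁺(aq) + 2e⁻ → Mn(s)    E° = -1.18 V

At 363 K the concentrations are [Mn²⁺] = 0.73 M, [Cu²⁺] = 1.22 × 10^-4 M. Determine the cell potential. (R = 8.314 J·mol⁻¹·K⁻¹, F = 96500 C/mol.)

The Cu²⁺/Cu couple has the higher reduction potential and acts as the cathode, so E°_cell = +0.34 − (-1.18) = 1.52 V.
Balancing electrons gives n = 2; the reaction quotient is Q = [Mn²⁺]/[Cu²⁺] = 5980.
E = E° − (RT/nF) ln Q = 1.52 − (8.314×363)/(2×96500) × (8.697) = 1.520 − 0.136 = 1.384 V.

1.38 V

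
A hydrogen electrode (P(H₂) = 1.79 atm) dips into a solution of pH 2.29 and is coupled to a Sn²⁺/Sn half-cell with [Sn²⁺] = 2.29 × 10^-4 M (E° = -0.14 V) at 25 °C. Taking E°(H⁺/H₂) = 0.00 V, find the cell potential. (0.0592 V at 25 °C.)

0.10 V

The hydrogen couple is the cathode, so E°_cell = 0.14 V; n = 2.
[H⁺] = 10^(−2.29) = 0.0051 M, and Q = [Sn²⁺]·P(H₂) / [H⁺]^2 = 15.6.
E = E° − (0.0592/2) log Q = 0.14 − (0.0592/2)(1.193) = 0.105 V.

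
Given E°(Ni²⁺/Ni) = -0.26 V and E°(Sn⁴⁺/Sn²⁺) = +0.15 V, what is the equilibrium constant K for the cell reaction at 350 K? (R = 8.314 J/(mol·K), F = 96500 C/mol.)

6.5 × 10^11

E°_cell = +0.15 − (-0.26) = 0.41 V, with n = 2 electrons transferred.
At equilibrium E = 0, so the Nernst equation gives ln K = nFE°/RT = (2)(96500)(0.41)/((8.314)(350)) = 27.19.
K = e^27.19 = 6.5 × 10^11.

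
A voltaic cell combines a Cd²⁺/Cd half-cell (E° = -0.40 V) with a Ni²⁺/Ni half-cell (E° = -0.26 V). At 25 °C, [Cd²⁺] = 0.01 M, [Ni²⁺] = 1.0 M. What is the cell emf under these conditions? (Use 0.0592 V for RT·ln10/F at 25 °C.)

The Ni²⁺/Ni couple has the higher reduction potential and acts as the cathode, so E°_cell = -0.26 − (-0.40) = 0.14 V.
Balancing electrons gives n = 2; the reaction quotient is Q = [Cd²⁺]/[Ni²⁺] = 0.0100.
At 25 °C, E = E° − (0.0592/n) log Q = 0.14 − (0.0592/2)(-2.000) = 0.140 + 0.059 = 0.199 V.

0.199 V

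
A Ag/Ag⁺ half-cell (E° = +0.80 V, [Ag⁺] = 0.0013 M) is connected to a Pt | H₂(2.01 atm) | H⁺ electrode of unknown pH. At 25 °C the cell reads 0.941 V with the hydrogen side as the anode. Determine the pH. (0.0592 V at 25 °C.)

pH = 5.12

E°_cell = 0.80 V and n = 2.
log Q = n(E° − E)/0.0592 = 2×(0.80 − 0.941)/0.0592 = -4.764.
With Q = [H⁺]^2 / ([Ag⁺]^2·P(H₂)), solving for [H⁺] gives log[H⁺] = -5.116, so pH = 5.12.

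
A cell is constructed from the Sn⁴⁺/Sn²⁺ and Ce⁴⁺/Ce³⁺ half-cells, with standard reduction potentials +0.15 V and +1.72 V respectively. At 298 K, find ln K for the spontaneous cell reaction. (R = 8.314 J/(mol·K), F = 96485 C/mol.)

E°_cell = +1.72 − (+0.15) = 1.57 V, with n = 2 electrons transferred.
At equilibrium E = 0, so the Nernst equation gives ln K = nFE°/RT = (2)(96485)(1.57)/((8.314)(298)) = 122.28.

ln K = 122.3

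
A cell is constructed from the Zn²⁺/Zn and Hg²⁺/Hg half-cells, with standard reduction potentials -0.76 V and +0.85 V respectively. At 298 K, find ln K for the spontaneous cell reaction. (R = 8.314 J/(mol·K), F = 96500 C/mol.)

ln K = 125.4

E°_cell = +0.85 − (-0.76) = 1.61 V, with n = 2 electrons transferred.
At equilibrium E = 0, so the Nernst equation gives ln K = nFE°/RT = (2)(96500)(1.61)/((8.314)(298)) = 125.42.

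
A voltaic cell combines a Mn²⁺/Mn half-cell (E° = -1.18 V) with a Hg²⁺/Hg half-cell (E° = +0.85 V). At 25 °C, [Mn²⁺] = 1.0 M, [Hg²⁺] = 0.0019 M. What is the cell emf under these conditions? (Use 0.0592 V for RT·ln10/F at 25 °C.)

1.95 V

The Hg²⁺/Hg couple has the higher reduction potential and acts as the cathode, so E°_cell = +0.85 − (-1.18) = 2.03 V.
Balancing electrons gives n = 2; the reaction quotient is Q = [Mn²⁺]/[Hg²⁺] = 526.
At 25 °C, E = E° − (0.0592/n) log Q = 2.03 − (0.0592/2)(2.721) = 2.030 − 0.081 = 1.949 V.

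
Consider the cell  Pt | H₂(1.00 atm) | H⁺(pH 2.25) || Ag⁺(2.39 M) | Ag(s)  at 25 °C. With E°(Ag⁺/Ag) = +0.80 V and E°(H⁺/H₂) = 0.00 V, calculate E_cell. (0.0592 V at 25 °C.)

The Ag⁺/Ag couple is the cathode, so E°_cell = 0.80 V; n = 2.
[H⁺] = 10^(−2.25) = 0.0056 M, and Q = [H⁺]^2 / ([Ag⁺]^2·P(H₂)) = 5.54 × 10^-6.
E = E° − (0.0592/2) log Q = 0.80 − (0.0592/2)(-5.257) = 0.956 V.

0.96 V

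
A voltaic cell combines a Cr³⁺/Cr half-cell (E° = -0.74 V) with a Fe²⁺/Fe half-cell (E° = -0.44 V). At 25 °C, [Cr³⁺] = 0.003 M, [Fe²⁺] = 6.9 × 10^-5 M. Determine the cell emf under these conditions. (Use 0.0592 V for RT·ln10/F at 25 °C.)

0.227 V

The Fe²⁺/Fe couple has the higher reduction potential and acts as the cathode, so E°_cell = -0.44 − (-0.74) = 0.30 V.
Balancing electrons gives n = 6; the reaction quotient is Q = [Cr³⁺]^2/[Fe²⁺]^3 = 2.74 × 10^7.
At 25 °C, E = E° − (0.0592/n) log Q = 0.30 − (0.0592/6)(7.438) = 0.300 − 0.073 = 0.227 V.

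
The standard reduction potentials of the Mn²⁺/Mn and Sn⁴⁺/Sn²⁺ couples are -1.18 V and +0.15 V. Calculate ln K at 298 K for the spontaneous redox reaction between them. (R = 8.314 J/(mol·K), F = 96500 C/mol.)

E°_cell = +0.15 − (-1.18) = 1.33 V, with n = 2 electrons transferred.
At equilibrium E = 0, so the Nernst equation gives ln K = nFE°/RT = (2)(96500)(1.33)/((8.314)(298)) = 103.61.

ln K = 103.6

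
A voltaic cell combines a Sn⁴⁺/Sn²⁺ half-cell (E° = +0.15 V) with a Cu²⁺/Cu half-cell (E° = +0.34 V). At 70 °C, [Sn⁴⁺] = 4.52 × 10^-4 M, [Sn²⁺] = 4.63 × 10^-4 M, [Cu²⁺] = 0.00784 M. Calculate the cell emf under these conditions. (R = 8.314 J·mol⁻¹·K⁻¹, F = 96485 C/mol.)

The Cu²⁺/Cu couple has the higher reduction potential and acts as the cathode, so E°_cell = +0.34 − (+0.15) = 0.19 V.
Balancing electrons gives n = 2; the reaction quotient is Q = [Sn⁴⁺]/([Sn²⁺]·[Cu²⁺]) = 125.
E = E° − (RT/nF) ln Q = 0.19 − (8.314×343)/(2×96485) × (4.824) = 0.190 − 0.071 = 0.119 V.

0.119 V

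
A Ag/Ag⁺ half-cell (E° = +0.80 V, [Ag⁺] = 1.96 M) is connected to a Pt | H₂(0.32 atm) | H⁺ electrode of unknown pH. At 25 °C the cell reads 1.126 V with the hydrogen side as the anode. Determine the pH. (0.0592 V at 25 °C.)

pH = 5.46

E°_cell = 0.80 V and n = 2.
log Q = n(E° − E)/0.0592 = 2×(0.80 − 1.126)/0.0592 = -11.014.
With Q = [H⁺]^2 / ([Ag⁺]^2·P(H₂)), solving for [H⁺] gives log[H⁺] = -5.462, so pH = 5.46.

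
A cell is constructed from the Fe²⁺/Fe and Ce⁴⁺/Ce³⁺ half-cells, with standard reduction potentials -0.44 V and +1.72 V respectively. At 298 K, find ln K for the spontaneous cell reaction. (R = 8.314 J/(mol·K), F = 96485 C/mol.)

ln K = 168.2

E°_cell = +1.72 − (-0.44) = 2.16 V, with n = 2 electrons transferred.
At equilibrium E = 0, so the Nernst equation gives ln K = nFE°/RT = (2)(96485)(2.16)/((8.314)(298)) = 168.24.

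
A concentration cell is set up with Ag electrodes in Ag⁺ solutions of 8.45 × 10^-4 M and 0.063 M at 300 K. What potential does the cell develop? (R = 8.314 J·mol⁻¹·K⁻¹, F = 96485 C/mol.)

0.11 V

Both half-cells are Ag⁺/Ag, so E°_cell = 0. The concentrated side is the cathode; the cell reaction moves Ag⁺ from high to low concentration with n = 1.
Q = [Ag⁺]_dilute/[Ag⁺]_conc = 8.45 × 10^-4/0.063 = 0.0134.
E = 0 − (RT/nF) ln Q = −((8.314×300)/(1×96485))(-4.312) = 0.1115 V.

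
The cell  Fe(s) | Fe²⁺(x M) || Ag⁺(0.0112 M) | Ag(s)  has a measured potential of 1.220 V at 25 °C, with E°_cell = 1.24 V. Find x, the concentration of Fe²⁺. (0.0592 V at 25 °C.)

5.9 × 10^-4 M

From the Nernst equation, log Q = n(E° − E)/0.0592 = 2(1.24 − 1.220)/0.0592 = 0.676, so Q = 4.74.
With Q = [Fe²⁺]/[Ag⁺]^2 and the known concentrations, [Fe²⁺] in the numerator gives [Fe²⁺] = 5.9 × 10^-4 M.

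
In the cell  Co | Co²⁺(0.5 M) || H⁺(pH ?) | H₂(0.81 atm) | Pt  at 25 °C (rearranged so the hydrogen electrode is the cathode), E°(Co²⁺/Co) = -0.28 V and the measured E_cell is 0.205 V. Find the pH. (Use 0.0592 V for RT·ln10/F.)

E°_cell = 0.28 V and n = 2.
log Q = n(E° − E)/0.0592 = 2×(0.28 − 0.205)/0.0592 = 2.534.
With Q = [Co²⁺]·P(H₂) / [H⁺]^2, solving for [H⁺] gives log[H⁺] = -1.463, so pH = 1.46.

pH = 1.46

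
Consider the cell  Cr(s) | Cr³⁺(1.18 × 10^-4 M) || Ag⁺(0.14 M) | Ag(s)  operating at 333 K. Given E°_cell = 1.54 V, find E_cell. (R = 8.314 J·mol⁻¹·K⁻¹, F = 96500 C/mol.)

1.57 V

Balancing electrons gives n = 3; the reaction quotient is Q = [Cr³⁺]/[Ag⁺]^3 = 0.0430.
E = E° − (RT/nF) ln Q = 1.54 − (8.314×333)/(3×96500) × (-3.146) = 1.540 + 0.030 = 1.570 V.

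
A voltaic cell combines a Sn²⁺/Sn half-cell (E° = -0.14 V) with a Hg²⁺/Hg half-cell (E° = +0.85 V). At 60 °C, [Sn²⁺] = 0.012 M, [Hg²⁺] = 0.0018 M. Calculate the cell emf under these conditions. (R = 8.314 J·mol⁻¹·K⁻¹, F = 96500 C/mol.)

The Hg²⁺/Hg couple has the higher reduction potential and acts as the cathode, so E°_cell = +0.85 − (-0.14) = 0.99 V.
Balancing electrons gives n = 2; the reaction quotient is Q = [Sn²⁺]/[Hg²⁺] = 6.67.
E = E° − (RT/nF) ln Q = 0.99 − (8.314×333)/(2×96500) × (1.897) = 0.990 − 0.027 = 0.963 V.

0.963 V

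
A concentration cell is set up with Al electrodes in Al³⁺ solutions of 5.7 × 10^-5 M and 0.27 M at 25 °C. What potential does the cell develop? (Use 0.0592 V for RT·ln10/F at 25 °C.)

0.073 V

Both half-cells are Al³⁺/Al, so E°_cell = 0. The concentrated side is the cathode; the cell reaction moves Al³⁺ from high to low concentration with n = 3.
Q = [Al³⁺]_dilute/[Al³⁺]_conc = 5.7 × 10^-5/0.27 = 2.11 × 10^-4.
E = 0 − (0.0592/3) log Q = −(0.0592/3)(-3.675) = 0.0725 V.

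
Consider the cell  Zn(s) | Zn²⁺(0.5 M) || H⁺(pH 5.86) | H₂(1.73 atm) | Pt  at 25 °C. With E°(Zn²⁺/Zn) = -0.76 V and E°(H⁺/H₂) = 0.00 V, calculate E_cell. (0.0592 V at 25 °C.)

0.41 V

The hydrogen couple is the cathode, so E°_cell = 0.76 V; n = 2.
[H⁺] = 10^(−5.86) = 1.4 × 10^-6 M, and Q = [Zn²⁺]·P(H₂) / [H⁺]^2 = 4.54 × 10^11.
E = E° − (0.0592/2) log Q = 0.76 − (0.0592/2)(11.657) = 0.415 V.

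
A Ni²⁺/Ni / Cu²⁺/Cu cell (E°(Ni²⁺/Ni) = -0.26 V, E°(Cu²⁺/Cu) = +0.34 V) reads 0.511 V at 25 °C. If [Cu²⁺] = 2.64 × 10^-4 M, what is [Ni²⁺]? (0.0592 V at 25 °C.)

From the Nernst equation, log Q = n(E° − E)/0.0592 = 2(0.60 − 0.511)/0.0592 = 3.007, so Q = 1020.
With Q = [Ni²⁺]/[Cu²⁺] and the known concentrations, [Ni²⁺] in the numerator gives [Ni²⁺] = 0.27 M.

0.27 M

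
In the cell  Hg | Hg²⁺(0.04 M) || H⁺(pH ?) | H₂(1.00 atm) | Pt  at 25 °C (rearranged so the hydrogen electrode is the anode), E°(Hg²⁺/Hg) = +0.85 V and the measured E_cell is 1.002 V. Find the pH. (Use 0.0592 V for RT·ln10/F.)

pH = 3.27

E°_cell = 0.85 V and n = 2.
log Q = n(E° − E)/0.0592 = 2×(0.85 − 1.002)/0.0592 = -5.135.
With Q = [H⁺]^2 / ([Hg²⁺]·P(H₂)), solving for [H⁺] gives log[H⁺] = -3.267, so pH = 3.27.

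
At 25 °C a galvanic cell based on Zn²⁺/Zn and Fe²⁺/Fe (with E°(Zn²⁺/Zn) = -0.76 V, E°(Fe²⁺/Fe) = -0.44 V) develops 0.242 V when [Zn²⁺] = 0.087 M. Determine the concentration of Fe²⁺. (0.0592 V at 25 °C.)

2 × 10^-4 M

From the Nernst equation, log Q = n(E° − E)/0.0592 = 2(0.32 − 0.242)/0.0592 = 2.635, so Q = 432.
With Q = [Zn²⁺]/[Fe²⁺] and the known concentrations, [Fe²⁺] in the denominator gives [Fe²⁺] = 2 × 10^-4 M.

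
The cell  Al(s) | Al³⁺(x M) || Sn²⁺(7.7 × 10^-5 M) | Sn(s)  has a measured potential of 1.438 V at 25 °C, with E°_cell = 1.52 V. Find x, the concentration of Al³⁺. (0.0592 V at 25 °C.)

0.0097 M

From the Nernst equation, log Q = n(E° − E)/0.0592 = 6(1.52 − 1.438)/0.0592 = 8.311, so Q = 2.05 × 10^8.
With Q = [Al³⁺]^2/[Sn²⁺]^3 and the known concentrations, [Al³⁺]^2 in the numerator gives [Al³⁺] = 0.0097 M.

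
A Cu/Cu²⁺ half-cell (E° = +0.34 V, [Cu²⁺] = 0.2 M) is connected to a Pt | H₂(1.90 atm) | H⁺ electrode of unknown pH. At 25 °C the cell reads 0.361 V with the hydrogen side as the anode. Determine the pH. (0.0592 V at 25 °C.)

pH = 0.56

E°_cell = 0.34 V and n = 2.
log Q = n(E° − E)/0.0592 = 2×(0.34 − 0.361)/0.0592 = -0.709.
With Q = [H⁺]^2 / ([Cu²⁺]·P(H₂)), solving for [H⁺] gives log[H⁺] = -0.565, so pH = 0.56.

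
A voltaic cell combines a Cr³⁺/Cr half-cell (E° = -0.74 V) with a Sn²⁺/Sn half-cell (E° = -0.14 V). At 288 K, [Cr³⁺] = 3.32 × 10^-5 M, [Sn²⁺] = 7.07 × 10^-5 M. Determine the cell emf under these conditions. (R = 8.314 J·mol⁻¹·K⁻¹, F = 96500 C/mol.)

0.567 V

The Sn²⁺/Sn couple has the higher reduction potential and acts as the cathode, so E°_cell = -0.14 − (-0.74) = 0.60 V.
Balancing electrons gives n = 6; the reaction quotient is Q = [Cr³⁺]^2/[Sn²⁺]^3 = 3120.
E = E° − (RT/nF) ln Q = 0.60 − (8.314×288)/(6×96500) × (8.045) = 0.600 − 0.033 = 0.567 V.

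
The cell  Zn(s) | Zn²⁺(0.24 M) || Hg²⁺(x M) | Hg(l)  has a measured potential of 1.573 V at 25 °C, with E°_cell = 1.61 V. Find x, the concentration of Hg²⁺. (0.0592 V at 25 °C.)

0.013 M

From the Nernst equation, log Q = n(E° − E)/0.0592 = 2(1.61 − 1.573)/0.0592 = 1.250, so Q = 17.8.
With Q = [Zn²⁺]/[Hg²⁺] and the known concentrations, [Hg²⁺] in the denominator gives [Hg²⁺] = 0.013 M.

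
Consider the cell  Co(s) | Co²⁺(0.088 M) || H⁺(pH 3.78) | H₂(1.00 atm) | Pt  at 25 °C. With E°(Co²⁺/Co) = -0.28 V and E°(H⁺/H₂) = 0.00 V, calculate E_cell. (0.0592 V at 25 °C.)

0.087 V

The hydrogen couple is the cathode, so E°_cell = 0.28 V; n = 2.
[H⁺] = 10^(−3.78) = 1.7 × 10^-4 M, and Q = [Co²⁺]·P(H₂) / [H⁺]^2 = 3.2 × 10^6.
E = E° − (0.0592/2) log Q = 0.28 − (0.0592/2)(6.504) = 0.087 V.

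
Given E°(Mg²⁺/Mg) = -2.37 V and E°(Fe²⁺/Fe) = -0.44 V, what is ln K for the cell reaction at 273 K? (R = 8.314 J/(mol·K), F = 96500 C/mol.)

E°_cell = -0.44 − (-2.37) = 1.93 V, with n = 2 electrons transferred.
At equilibrium E = 0, so the Nernst equation gives ln K = nFE°/RT = (2)(96500)(1.93)/((8.314)(273)) = 164.11.

ln K = 164.1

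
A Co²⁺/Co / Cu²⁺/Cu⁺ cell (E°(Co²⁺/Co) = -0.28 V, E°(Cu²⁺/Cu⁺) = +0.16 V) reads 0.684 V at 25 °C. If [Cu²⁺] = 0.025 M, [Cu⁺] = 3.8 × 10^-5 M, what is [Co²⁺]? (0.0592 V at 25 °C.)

From the Nernst equation, log Q = n(E° − E)/0.0592 = 2(0.44 − 0.684)/0.0592 = -8.243, so Q = 5.71 × 10^-9.
With Q = [Co²⁺]·[Cu⁺]^2/[Cu²⁺]^2 and the known concentrations, [Co²⁺] in the numerator gives [Co²⁺] = 0.0025 M.

0.0025 M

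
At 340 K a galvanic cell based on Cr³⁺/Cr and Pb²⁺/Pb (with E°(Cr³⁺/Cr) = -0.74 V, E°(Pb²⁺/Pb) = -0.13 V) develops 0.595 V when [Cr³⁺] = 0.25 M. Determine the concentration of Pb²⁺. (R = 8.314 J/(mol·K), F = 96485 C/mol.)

0.14 M

From the Nernst equation, ln Q = nF(E° − E)/RT = 6×96485×(0.61 − 0.595)/(8.314×340) = 3.072, so Q = 21.6.
With Q = [Cr³⁺]^2/[Pb²⁺]^3 and the known concentrations, [Pb²⁺]^3 in the denominator gives [Pb²⁺] = 0.14 M.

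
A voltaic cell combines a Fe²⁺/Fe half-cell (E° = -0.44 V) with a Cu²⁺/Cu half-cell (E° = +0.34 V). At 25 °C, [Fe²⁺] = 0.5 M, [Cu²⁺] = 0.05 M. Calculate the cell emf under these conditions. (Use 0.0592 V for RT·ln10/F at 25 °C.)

0.750 V

The Cu²⁺/Cu couple has the higher reduction potential and acts as the cathode, so E°_cell = +0.34 − (-0.44) = 0.78 V.
Balancing electrons gives n = 2; the reaction quotient is Q = [Fe²⁺]/[Cu²⁺] = 10.0.
At 25 °C, E = E° − (0.0592/n) log Q = 0.78 − (0.0592/2)(1.000) = 0.780 − 0.030 = 0.750 V.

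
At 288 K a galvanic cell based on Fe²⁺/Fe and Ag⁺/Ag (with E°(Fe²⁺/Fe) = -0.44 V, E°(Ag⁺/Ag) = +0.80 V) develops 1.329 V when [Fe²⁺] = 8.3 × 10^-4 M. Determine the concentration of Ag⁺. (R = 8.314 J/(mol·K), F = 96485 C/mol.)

From the Nernst equation, ln Q = nF(E° − E)/RT = 2×96485×(1.24 − 1.329)/(8.314×288) = -7.173, so Q = 7.67 × 10^-4.
With Q = [Fe²⁺]/[Ag⁺]^2 and the known concentrations, [Ag⁺]^2 in the denominator gives [Ag⁺] = 1.0 M.

1.0 M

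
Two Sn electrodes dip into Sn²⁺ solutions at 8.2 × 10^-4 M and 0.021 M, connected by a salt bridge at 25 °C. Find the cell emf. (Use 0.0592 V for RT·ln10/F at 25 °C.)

Both half-cells are Sn²⁺/Sn, so E°_cell = 0. The concentrated side is the cathode; the cell reaction moves Sn²⁺ from high to low concentration with n = 2.
Q = [Sn²⁺]_dilute/[Sn²⁺]_conc = 8.2 × 10^-4/0.021 = 0.0390.
E = 0 − (0.0592/2) log Q = −(0.0592/2)(-1.408) = 0.0417 V.

0.042 V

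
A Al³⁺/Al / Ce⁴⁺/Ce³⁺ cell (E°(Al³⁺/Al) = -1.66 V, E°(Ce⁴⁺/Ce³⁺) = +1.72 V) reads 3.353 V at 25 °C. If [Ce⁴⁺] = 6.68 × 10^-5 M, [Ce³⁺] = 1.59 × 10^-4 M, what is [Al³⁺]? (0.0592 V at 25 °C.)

From the Nernst equation, log Q = n(E° − E)/0.0592 = 3(3.38 − 3.353)/0.0592 = 1.368, so Q = 23.3.
With Q = [Al³⁺]·[Ce³⁺]^3/[Ce⁴⁺]^3 and the known concentrations, [Al³⁺] in the numerator gives [Al³⁺] = 1.7 M.

1.7 M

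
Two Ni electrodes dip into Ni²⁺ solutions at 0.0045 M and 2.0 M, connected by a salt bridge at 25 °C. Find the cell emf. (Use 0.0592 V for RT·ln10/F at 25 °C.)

0.078 V

Both half-cells are Ni²⁺/Ni, so E°_cell = 0. The concentrated side is the cathode; the cell reaction moves Ni²⁺ from high to low concentration with n = 2.
Q = [Ni²⁺]_dilute/[Ni²⁺]_conc = 0.0045/2.0 = 0.00225.
E = 0 − (0.0592/2) log Q = −(0.0592/2)(-2.648) = 0.0784 V.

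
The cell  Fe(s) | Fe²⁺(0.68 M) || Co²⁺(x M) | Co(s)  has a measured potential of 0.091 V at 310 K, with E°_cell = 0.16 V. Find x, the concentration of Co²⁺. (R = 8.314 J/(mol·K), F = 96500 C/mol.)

From the Nernst equation, ln Q = nF(E° − E)/RT = 2×96500×(0.16 − 0.091)/(8.314×310) = 5.167, so Q = 175.
With Q = [Fe²⁺]/[Co²⁺] and the known concentrations, [Co²⁺] in the denominator gives [Co²⁺] = 0.0039 M.

0.0039 M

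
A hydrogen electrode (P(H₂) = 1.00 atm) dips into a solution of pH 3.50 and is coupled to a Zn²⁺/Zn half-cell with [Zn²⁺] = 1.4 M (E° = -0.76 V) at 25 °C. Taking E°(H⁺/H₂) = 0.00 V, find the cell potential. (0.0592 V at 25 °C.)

The hydrogen couple is the cathode, so E°_cell = 0.76 V; n = 2.
[H⁺] = 10^(−3.50) = 3.2 × 10^-4 M, and Q = [Zn²⁺]·P(H₂) / [H⁺]^2 = 1.4 × 10^7.
E = E° − (0.0592/2) log Q = 0.76 − (0.0592/2)(7.146) = 0.548 V.

0.55 V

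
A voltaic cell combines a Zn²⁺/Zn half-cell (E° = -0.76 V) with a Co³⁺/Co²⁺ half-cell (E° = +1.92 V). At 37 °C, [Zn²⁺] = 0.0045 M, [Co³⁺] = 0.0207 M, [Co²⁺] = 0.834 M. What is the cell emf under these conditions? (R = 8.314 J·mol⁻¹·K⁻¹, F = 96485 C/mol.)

The Co³⁺/Co²⁺ couple has the higher reduction potential and acts as the cathode, so E°_cell = +1.92 − (-0.76) = 2.68 V.
Balancing electrons gives n = 2; the reaction quotient is Q = [Zn²⁺]·[Co²⁺]^2/[Co³⁺]^2 = 7.30.
E = E° − (RT/nF) ln Q = 2.68 − (8.314×310)/(2×96485) × (1.989) = 2.680 − 0.027 = 2.653 V.

2.65 V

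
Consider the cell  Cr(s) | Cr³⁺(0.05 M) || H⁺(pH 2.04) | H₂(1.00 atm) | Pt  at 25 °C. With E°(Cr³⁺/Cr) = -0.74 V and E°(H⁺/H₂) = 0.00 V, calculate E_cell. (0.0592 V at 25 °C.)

The hydrogen couple is the cathode, so E°_cell = 0.74 V; n = 6.
[H⁺] = 10^(−2.04) = 0.0091 M, and Q = [Cr³⁺]^2·P(H₂)^3 / [H⁺]^6 = 4.34 × 10^9.
E = E° − (0.0592/6) log Q = 0.74 − (0.0592/6)(9.638) = 0.645 V.

0.64 V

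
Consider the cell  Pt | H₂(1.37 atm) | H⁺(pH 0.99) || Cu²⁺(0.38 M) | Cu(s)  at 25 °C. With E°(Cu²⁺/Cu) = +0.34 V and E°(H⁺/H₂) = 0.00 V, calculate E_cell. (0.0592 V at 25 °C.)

The Cu²⁺/Cu couple is the cathode, so E°_cell = 0.34 V; n = 2.
[H⁺] = 10^(−0.99) = 0.10 M, and Q = [H⁺]^2 / ([Cu²⁺]·P(H₂)) = 0.0201.
E = E° − (0.0592/2) log Q = 0.34 − (0.0592/2)(-1.697) = 0.390 V.

0.39 V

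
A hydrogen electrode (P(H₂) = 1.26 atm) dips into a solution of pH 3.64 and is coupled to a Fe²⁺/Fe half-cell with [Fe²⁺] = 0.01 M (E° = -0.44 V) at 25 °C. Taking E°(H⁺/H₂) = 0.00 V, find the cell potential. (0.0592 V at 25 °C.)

0.28 V

The hydrogen couple is the cathode, so E°_cell = 0.44 V; n = 2.
[H⁺] = 10^(−3.64) = 2.3 × 10^-4 M, and Q = [Fe²⁺]·P(H₂) / [H⁺]^2 = 2.4 × 10^5.
E = E° − (0.0592/2) log Q = 0.44 − (0.0592/2)(5.380) = 0.281 V.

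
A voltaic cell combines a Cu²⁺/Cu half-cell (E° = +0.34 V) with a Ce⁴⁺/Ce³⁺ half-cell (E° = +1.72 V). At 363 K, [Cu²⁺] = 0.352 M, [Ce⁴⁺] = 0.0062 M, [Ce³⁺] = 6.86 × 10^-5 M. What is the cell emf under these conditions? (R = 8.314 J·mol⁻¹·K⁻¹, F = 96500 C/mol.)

1.54 V

The Ce⁴⁺/Ce³⁺ couple has the higher reduction potential and acts as the cathode, so E°_cell = +1.72 − (+0.34) = 1.38 V.
Balancing electrons gives n = 2; the reaction quotient is Q = [Cu²⁺]·[Ce³⁺]^2/[Ce⁴⁺]^2 = 4.31 × 10^-5.
E = E° − (RT/nF) ln Q = 1.38 − (8.314×363)/(2×96500) × (-10.052) = 1.380 + 0.157 = 1.537 V.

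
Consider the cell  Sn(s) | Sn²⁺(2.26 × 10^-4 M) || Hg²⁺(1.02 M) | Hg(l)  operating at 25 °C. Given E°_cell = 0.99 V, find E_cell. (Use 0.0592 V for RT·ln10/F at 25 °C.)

1.10 V

Balancing electrons gives n = 2; the reaction quotient is Q = [Sn²⁺]/[Hg²⁺] = 2.22 × 10^-4.
At 25 °C, E = E° − (0.0592/n) log Q = 0.99 − (0.0592/2)(-3.654) = 0.990 + 0.108 = 1.098 V.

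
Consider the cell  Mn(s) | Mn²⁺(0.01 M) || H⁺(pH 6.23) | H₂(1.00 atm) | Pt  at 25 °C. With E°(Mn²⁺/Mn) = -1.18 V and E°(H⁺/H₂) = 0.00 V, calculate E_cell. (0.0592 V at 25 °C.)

0.87 V

The hydrogen couple is the cathode, so E°_cell = 1.18 V; n = 2.
[H⁺] = 10^(−6.23) = 5.9 × 10^-7 M, and Q = [Mn²⁺]·P(H₂) / [H⁺]^2 = 2.88 × 10^10.
E = E° − (0.0592/2) log Q = 1.18 − (0.0592/2)(10.460) = 0.870 V.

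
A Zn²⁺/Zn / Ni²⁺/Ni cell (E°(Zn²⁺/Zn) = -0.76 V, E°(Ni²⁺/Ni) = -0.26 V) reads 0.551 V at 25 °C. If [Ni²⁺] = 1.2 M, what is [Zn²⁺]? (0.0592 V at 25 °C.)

From the Nernst equation, log Q = n(E° − E)/0.0592 = 2(0.50 − 0.551)/0.0592 = -1.723, so Q = 0.0189.
With Q = [Zn²⁺]/[Ni²⁺] and the known concentrations, [Zn²⁺] in the numerator gives [Zn²⁺] = 0.023 M.

0.023 M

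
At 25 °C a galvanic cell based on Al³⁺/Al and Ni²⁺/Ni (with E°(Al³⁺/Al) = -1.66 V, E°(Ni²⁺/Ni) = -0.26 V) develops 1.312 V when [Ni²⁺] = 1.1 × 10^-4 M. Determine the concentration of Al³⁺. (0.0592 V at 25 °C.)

0.033 M

From the Nernst equation, log Q = n(E° − E)/0.0592 = 6(1.40 − 1.312)/0.0592 = 8.919, so Q = 8.3 × 10^8.
With Q = [Al³⁺]^2/[Ni²⁺]^3 and the known concentrations, [Al³⁺]^2 in the numerator gives [Al³⁺] = 0.033 M.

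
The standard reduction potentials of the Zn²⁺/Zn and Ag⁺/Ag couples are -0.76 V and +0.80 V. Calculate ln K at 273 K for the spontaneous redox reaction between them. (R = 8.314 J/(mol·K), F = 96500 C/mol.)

ln K = 132.7

E°_cell = +0.80 − (-0.76) = 1.56 V, with n = 2 electrons transferred.
At equilibrium E = 0, so the Nernst equation gives ln K = nFE°/RT = (2)(96500)(1.56)/((8.314)(273)) = 132.65.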